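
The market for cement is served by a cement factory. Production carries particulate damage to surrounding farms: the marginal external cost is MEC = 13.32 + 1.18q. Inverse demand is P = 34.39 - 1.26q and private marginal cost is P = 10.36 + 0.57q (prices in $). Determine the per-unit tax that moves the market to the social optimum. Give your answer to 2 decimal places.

Social marginal cost = private MC + MEC = 23.68 + 1.75q.
Set SMC = demand: 23.68 + 1.75q = 34.39 - 1.26q → q* = 3.5581.
The Pigouvian tax equals MEC at q*: 13.32 + 1.18×3.5581 = 17.5186.

tax = $17.52 per unit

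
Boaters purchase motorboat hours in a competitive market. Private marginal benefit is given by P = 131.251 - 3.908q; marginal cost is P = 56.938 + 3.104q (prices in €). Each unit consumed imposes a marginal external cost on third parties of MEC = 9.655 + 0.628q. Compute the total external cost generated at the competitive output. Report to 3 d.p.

Market equilibrium (private): 56.938 + 3.104q = 131.251 - 3.908q → q_m = 10.5980.
Total external cost = ∫₀^{q_m} (9.655 + 0.628q) dq = 9.655×10.5980 + ½×0.628×10.5980² = 137.5914.

€137.591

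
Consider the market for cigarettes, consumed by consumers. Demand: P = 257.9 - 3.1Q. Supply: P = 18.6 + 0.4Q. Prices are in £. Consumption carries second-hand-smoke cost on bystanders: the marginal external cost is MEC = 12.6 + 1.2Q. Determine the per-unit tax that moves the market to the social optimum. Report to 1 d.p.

tax = £70.5 per unit

Social marginal benefit = demand − MEC = 245.3 - 4.3Q.
Set SMB = MC: 245.3 - 4.3Q = 18.6 + 0.4Q → Q* = 48.2340.
The Pigouvian tax equals MEC at Q*: 12.6 + 1.2×48.2340 = 70.4808.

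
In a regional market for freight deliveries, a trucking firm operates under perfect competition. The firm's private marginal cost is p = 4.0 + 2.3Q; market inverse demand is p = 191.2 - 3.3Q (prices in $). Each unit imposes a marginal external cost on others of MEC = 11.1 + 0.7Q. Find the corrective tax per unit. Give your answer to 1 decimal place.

tax = $30.7 per unit

Social marginal cost = private MC + MEC = 15.1 + 3.0Q.
Set SMC = demand: 15.1 + 3.0Q = 191.2 - 3.3Q → Q* = 27.9524.
The Pigouvian tax equals MEC at Q*: 11.1 + 0.7×27.9524 = 30.6667.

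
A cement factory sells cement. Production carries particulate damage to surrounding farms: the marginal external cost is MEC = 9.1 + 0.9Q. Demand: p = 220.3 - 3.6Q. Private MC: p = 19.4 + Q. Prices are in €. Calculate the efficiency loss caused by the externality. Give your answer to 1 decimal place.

Market equilibrium (private): 19.4 + Q = 220.3 - 3.6Q → Q_m = 43.6739.
Social marginal cost = private MC + MEC = 28.5 + 1.9Q.
Set SMC = demand: 28.5 + 1.9Q = 220.3 - 3.6Q → Q* = 34.8727.
Height of the DWL triangle at Q_m is SMC(Q_m) − demand(Q_m) = MEC(Q_m) = 48.4065.
DWL = ½ × 8.8012 × 48.4065 = 213.0176.

DWL = €213.0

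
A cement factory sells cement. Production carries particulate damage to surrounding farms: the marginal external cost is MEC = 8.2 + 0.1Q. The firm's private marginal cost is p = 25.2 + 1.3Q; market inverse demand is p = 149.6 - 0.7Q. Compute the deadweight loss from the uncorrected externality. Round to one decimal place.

Market equilibrium (private): 25.2 + 1.3Q = 149.6 - 0.7Q → Q_m = 62.2000.
Social marginal cost = private MC + MEC = 33.4 + 1.4Q.
Set SMC = demand: 33.4 + 1.4Q = 149.6 - 0.7Q → Q* = 55.3333.
Height of the DWL triangle at Q_m is SMC(Q_m) − demand(Q_m) = MEC(Q_m) = 14.4200.
DWL = ½ × 6.8667 × 14.4200 = 49.5089.

DWL = 49.5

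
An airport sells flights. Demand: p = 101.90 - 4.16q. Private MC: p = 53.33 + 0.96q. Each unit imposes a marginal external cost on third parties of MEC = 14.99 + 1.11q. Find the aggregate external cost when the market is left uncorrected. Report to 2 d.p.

192.14

Market equilibrium (private): 53.33 + 0.96q = 101.90 - 4.16q → q_m = 9.4863.
Total external cost = ∫₀^{q_m} (14.99 + 1.11q) dq = 14.99×9.4863 + ½×1.11×9.4863² = 192.1440.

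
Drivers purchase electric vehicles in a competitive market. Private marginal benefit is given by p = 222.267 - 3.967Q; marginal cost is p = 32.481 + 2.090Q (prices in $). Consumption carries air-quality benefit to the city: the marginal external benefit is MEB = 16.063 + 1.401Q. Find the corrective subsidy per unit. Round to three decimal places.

subsidy = $78.003 per unit

Social marginal benefit = demand + MEB = 238.330 - 2.566Q.
Set SMB = MC: 238.330 - 2.566Q = 32.481 + 2.090Q → Q* = 44.2116.
The Pigouvian subsidy equals MEB at Q*: 16.063 + 1.401×44.2116 = 78.0035.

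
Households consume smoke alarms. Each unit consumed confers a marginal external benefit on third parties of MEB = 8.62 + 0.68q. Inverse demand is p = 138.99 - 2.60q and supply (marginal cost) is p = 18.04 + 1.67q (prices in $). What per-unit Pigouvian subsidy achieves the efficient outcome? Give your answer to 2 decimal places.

subsidy = $33.16 per unit

Social marginal benefit = demand + MEB = 147.61 - 1.92q.
Set SMB = MC: 147.61 - 1.92q = 18.04 + 1.67q → q* = 36.0919.
The Pigouvian subsidy equals MEB at q*: 8.62 + 0.68×36.0919 = 33.1625.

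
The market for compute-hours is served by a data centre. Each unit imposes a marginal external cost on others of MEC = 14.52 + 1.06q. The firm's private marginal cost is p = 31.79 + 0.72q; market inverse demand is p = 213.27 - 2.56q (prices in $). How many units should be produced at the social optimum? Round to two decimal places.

q* = 38.47

Social marginal cost = private MC + MEC = 46.31 + 1.78q.
Set SMC = demand: 46.31 + 1.78q = 213.27 - 2.56q → q* = 38.4700.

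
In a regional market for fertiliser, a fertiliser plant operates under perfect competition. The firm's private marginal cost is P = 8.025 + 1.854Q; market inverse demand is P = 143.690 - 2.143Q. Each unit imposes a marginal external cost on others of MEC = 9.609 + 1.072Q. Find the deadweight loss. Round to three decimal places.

Market equilibrium (private): 8.025 + 1.854Q = 143.690 - 2.143Q → Q_m = 33.9417.
Social marginal cost = private MC + MEC = 17.634 + 2.926Q.
Set SMC = demand: 17.634 + 2.926Q = 143.690 - 2.143Q → Q* = 24.8680.
Height of the DWL triangle at Q_m is SMC(Q_m) − demand(Q_m) = MEC(Q_m) = 45.9945.
DWL = ½ × 9.0737 × 45.9945 = 208.6701.

DWL = 208.670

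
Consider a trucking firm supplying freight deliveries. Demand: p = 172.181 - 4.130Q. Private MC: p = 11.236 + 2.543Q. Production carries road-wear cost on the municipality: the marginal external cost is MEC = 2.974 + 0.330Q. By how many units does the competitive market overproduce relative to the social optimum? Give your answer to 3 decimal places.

Market equilibrium (private): 11.236 + 2.543Q = 172.181 - 4.130Q → Q_m = 24.1188.
Social marginal cost = private MC + MEC = 14.210 + 2.873Q.
Set SMC = demand: 14.210 + 2.873Q = 172.181 - 4.130Q → Q* = 22.5576.
Gap = |24.1188 − 22.5576| = 1.5612.

1.561 units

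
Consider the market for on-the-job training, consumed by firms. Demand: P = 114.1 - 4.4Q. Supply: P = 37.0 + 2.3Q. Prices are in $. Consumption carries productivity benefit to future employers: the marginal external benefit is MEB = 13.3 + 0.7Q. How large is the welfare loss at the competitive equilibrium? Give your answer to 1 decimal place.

Market equilibrium (private): 37.0 + 2.3Q = 114.1 - 4.4Q → Q_m = 11.5075.
Social marginal benefit = demand + MEB = 127.4 - 3.7Q.
Set SMB = MC: 127.4 - 3.7Q = 37.0 + 2.3Q → Q* = 15.0667.
The loss is the area between SMB and MC from Q* to Q_m; with linear curves that's a triangle of height MEB(Q_m).
DWL = ½ × 3.5592 × 21.3552 = 38.0037.

DWL = $38.0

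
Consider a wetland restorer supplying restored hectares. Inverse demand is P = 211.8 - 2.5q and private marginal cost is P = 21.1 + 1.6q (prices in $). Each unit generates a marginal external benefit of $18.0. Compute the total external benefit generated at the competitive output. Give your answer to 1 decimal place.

Market equilibrium (private): 21.1 + 1.6q = 211.8 - 2.5q → q_m = 46.5122.
Total external benefit = MEB × q_m = 18.0 × 46.5122 = 837.2196.

$837.2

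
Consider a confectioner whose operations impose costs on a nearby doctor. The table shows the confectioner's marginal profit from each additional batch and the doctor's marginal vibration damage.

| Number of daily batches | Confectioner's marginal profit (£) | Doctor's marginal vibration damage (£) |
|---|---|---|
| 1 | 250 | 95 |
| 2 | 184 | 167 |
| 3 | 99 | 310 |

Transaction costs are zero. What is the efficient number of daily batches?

2

Bargaining reaches the level where marginal profit last exceeds marginal vibration damage.
That holds through level 2 (184 ≥ 167) but not at 3 (99 < 310).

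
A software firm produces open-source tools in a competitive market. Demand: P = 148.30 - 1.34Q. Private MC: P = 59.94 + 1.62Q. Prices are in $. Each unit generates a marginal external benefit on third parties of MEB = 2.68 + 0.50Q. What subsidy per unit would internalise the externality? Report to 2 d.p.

subsidy = $21.18 per unit

Social marginal cost = private MC − MEB = 57.26 + 1.12Q.
Set SMC = demand: 57.26 + 1.12Q = 148.30 - 1.34Q → Q* = 37.0081.
The Pigouvian subsidy equals MEB at Q*: 2.68 + 0.50×37.0081 = 21.1841.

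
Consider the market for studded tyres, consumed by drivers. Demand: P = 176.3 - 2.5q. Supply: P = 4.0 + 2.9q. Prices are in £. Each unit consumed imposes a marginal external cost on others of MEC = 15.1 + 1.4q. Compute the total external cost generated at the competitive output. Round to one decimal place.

Market equilibrium (private): 4.0 + 2.9q = 176.3 - 2.5q → q_m = 31.9074.
Total external cost = ∫₀^{q_m} (15.1 + 1.4q) dq = 15.1×31.9074 + ½×1.4×31.9074² = 1194.4593.

£1194.5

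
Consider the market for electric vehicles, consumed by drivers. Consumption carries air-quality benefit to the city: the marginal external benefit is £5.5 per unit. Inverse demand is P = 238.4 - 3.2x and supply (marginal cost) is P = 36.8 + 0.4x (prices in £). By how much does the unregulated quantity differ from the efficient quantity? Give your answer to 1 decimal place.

1.5 units

Market equilibrium (private): 36.8 + 0.4x = 238.4 - 3.2x → x_m = 56.0000.
Social marginal benefit = demand + MEB = 243.9 - 3.2x.
Set SMB = MC: 243.9 - 3.2x = 36.8 + 0.4x → x* = 57.5278.
Gap = |56.0000 − 57.5278| = 1.5278.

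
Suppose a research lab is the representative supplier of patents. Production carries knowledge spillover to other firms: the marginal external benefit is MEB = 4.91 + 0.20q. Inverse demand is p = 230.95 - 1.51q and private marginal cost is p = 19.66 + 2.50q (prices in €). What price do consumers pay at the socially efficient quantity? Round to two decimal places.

P = €145.26

Social marginal cost = private MC − MEB = 14.75 + 2.30q.
Set SMC = demand: 14.75 + 2.30q = 230.95 - 1.51q → q* = 56.7454.
Consumer price on the demand curve at q*: 230.95 − 1.51×56.7454 = 145.2644.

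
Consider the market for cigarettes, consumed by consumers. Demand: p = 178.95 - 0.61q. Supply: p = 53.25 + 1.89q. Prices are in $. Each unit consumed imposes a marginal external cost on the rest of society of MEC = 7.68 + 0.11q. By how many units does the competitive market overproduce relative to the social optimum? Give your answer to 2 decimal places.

Market equilibrium (private): 53.25 + 1.89q = 178.95 - 0.61q → q_m = 50.2800.
Social marginal benefit = demand − MEC = 171.27 - 0.72q.
Set SMB = MC: 171.27 - 0.72q = 53.25 + 1.89q → q* = 45.2184.
Gap = |50.2800 − 45.2184| = 5.0616.

5.06 units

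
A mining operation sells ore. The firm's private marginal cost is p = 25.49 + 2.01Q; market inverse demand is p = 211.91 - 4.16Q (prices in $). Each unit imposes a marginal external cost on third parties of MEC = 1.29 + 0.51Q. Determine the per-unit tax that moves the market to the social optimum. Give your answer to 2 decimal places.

Social marginal cost = private MC + MEC = 26.78 + 2.52Q.
Set SMC = demand: 26.78 + 2.52Q = 211.91 - 4.16Q → Q* = 27.7141.
The Pigouvian tax equals MEC at Q*: 1.29 + 0.51×27.7141 = 15.4242.

tax = $15.42 per unit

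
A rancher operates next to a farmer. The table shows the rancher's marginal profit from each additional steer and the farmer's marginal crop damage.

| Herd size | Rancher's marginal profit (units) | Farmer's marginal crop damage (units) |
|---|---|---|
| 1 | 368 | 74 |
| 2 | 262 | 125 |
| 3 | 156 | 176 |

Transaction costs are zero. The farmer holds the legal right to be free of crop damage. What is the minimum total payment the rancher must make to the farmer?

199

Efficient level: marginal profit ≥ marginal crop damage through level 2, so k* = 2.
With the farmer holding the right, the rancher must at least compensate total damage at k*: 74 + 125 = 199.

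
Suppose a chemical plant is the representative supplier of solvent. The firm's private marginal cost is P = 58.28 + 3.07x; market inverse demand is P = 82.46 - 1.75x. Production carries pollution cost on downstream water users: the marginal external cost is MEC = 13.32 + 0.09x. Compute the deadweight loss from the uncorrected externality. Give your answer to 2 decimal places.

DWL = 19.31

Market equilibrium (private): 58.28 + 3.07x = 82.46 - 1.75x → x_m = 5.0166.
Social marginal cost = private MC + MEC = 71.60 + 3.16x.
Set SMC = demand: 71.60 + 3.16x = 82.46 - 1.75x → x* = 2.2118.
The loss is the area between SMC and demand from x* to x_m; with linear curves that's a triangle of height MEC(x_m).
DWL = ½ × 2.8048 × 13.7715 = 19.3132.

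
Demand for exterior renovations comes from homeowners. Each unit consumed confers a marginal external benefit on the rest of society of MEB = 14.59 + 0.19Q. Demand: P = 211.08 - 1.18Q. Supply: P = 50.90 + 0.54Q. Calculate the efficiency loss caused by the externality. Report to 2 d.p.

Market equilibrium (private): 50.90 + 0.54Q = 211.08 - 1.18Q → Q_m = 93.1279.
Social marginal benefit = demand + MEB = 225.67 - 0.99Q.
Set SMB = MC: 225.67 - 0.99Q = 50.90 + 0.54Q → Q* = 114.2288.
The welfare-loss triangle has base |Q_m − Q*| and height MEB(Q_m) (the vertical gap between SMB and MC is zero at Q* and MEB at Q_m).
DWL = ½ × 21.1009 × 32.2843 = 340.6139.

DWL = 340.61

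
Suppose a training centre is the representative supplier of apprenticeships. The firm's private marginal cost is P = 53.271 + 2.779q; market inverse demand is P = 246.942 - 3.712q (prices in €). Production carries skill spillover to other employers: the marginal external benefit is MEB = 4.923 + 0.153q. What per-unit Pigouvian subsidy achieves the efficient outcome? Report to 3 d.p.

subsidy = €9.717 per unit

Social marginal cost = private MC − MEB = 48.348 + 2.626q.
Set SMC = demand: 48.348 + 2.626q = 246.942 - 3.712q → q* = 31.3339.
The Pigouvian subsidy equals MEB at q*: 4.923 + 0.153×31.3339 = 9.7171.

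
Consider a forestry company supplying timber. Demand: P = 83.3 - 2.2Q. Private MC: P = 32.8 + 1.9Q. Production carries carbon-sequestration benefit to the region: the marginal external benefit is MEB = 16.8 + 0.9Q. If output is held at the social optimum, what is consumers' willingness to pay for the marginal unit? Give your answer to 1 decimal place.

P = 37.0

Social marginal cost = private MC − MEB = 16.0 + Q.
Set SMC = demand: 16.0 + Q = 83.3 - 2.2Q → Q* = 21.0313.
Consumer price on the demand curve at Q*: 83.3 − 2.2×21.0313 = 37.0311.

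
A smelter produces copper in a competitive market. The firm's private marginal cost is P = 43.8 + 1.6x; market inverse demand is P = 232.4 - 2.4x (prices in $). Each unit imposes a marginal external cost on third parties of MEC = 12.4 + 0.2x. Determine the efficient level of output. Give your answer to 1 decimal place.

x* = 42.0

Social marginal cost = private MC + MEC = 56.2 + 1.8x.
Set SMC = demand: 56.2 + 1.8x = 232.4 - 2.4x → x* = 41.9524.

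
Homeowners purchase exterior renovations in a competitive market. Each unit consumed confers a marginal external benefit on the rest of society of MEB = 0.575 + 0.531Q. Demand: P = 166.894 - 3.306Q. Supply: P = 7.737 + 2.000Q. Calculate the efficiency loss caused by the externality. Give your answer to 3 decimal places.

DWL = 28.517

Market equilibrium (private): 7.737 + 2.000Q = 166.894 - 3.306Q → Q_m = 29.9957.
Social marginal benefit = demand + MEB = 167.469 - 2.775Q.
Set SMB = MC: 167.469 - 2.775Q = 7.737 + 2.000Q → Q* = 33.4517.
Height of the DWL triangle at Q_m is SMB(Q_m) − MC(Q_m) = MEB(Q_m) = 16.5027.
DWL = ½ × 3.4560 × 16.5027 = 28.5167.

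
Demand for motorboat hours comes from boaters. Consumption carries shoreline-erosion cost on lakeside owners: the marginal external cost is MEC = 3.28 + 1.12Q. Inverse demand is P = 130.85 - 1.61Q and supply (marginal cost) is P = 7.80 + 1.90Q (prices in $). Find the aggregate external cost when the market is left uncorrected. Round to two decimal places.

Market equilibrium (private): 7.80 + 1.90Q = 130.85 - 1.61Q → Q_m = 35.0570.
Total external cost = ∫₀^{Q_m} (3.28 + 1.12Q) dQ = 3.28×35.0570 + ½×1.12×35.0570² = 803.2232.

$803.22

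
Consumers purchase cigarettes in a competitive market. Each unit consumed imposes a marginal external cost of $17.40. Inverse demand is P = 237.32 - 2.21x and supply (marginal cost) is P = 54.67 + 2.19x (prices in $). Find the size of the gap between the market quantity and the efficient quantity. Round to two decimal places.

Market equilibrium (private): 54.67 + 2.19x = 237.32 - 2.21x → x_m = 41.5114.
Social marginal benefit = demand − MEC = 219.92 - 2.21x.
Set SMB = MC: 219.92 - 2.21x = 54.67 + 2.19x → x* = 37.5568.
Gap = |41.5114 − 37.5568| = 3.9546.

3.95 units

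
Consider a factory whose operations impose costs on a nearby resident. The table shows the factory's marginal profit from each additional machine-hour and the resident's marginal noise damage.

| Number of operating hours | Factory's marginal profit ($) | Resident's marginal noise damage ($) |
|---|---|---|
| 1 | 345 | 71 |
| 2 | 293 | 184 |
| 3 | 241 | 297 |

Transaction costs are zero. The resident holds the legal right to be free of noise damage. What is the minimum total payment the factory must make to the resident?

Efficient level: marginal profit ≥ marginal noise damage through level 2, so k* = 2.
With the resident holding the right, the factory must at least compensate total damage at k*: 71 + 184 = 255.

$255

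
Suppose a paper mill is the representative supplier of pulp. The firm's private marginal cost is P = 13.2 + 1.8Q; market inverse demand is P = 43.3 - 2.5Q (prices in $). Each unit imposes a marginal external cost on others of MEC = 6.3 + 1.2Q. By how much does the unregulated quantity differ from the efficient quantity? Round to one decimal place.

2.7 units

Market equilibrium (private): 13.2 + 1.8Q = 43.3 - 2.5Q → Q_m = 7.0000.
Social marginal cost = private MC + MEC = 19.5 + 3.0Q.
Set SMC = demand: 19.5 + 3.0Q = 43.3 - 2.5Q → Q* = 4.3273.
Gap = |7.0000 − 4.3273| = 2.6727.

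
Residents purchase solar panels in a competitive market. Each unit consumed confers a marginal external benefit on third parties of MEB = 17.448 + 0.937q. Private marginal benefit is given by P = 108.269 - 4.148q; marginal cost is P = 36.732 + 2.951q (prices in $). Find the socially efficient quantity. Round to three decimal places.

q* = 14.441

Social marginal benefit = demand + MEB = 125.717 - 3.211q.
Set SMB = MC: 125.717 - 3.211q = 36.732 + 2.951q → q* = 14.4409.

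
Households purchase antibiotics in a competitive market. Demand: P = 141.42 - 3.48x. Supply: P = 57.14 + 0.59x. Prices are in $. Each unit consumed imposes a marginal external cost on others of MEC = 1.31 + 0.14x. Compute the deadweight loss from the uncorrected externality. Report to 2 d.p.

DWL = $2.10

Market equilibrium (private): 57.14 + 0.59x = 141.42 - 3.48x → x_m = 20.7076.
Social marginal benefit = demand − MEC = 140.11 - 3.62x.
Set SMB = MC: 140.11 - 3.62x = 57.14 + 0.59x → x* = 19.7078.
The loss is the area between SMB and MC from x* to x_m; with linear curves that's a triangle of height MEC(x_m).
DWL = ½ × 0.9998 × 4.2091 = 2.1041.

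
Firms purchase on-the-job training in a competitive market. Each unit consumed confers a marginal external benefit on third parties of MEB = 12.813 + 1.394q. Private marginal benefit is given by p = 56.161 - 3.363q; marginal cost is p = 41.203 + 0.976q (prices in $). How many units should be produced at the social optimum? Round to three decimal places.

Social marginal benefit = demand + MEB = 68.974 - 1.969q.
Set SMB = MC: 68.974 - 1.969q = 41.203 + 0.976q → q* = 9.4299.

q* = 9.430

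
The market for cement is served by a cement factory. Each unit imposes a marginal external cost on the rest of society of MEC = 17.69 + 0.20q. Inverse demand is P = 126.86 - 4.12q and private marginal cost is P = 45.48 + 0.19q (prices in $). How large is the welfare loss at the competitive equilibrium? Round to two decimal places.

Market equilibrium (private): 45.48 + 0.19q = 126.86 - 4.12q → q_m = 18.8817.
Social marginal cost = private MC + MEC = 63.17 + 0.39q.
Set SMC = demand: 63.17 + 0.39q = 126.86 - 4.12q → q* = 14.1220.
Between q* and q_m the wedge SMC − demand runs linearly from 0 to MEC(q_m), so the loss is a triangle.
DWL = ½ × 4.7597 × 21.4663 = 51.0866.

DWL = $51.09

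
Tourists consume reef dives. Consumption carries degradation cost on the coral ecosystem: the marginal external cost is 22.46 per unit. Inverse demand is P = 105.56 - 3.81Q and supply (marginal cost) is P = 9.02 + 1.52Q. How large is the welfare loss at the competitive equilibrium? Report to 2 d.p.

DWL = 47.32

Market equilibrium (private): 9.02 + 1.52Q = 105.56 - 3.81Q → Q_m = 18.1126.
Social marginal benefit = demand − MEC = 83.10 - 3.81Q.
Set SMB = MC: 83.10 - 3.81Q = 9.02 + 1.52Q → Q* = 13.8987.
Height of the DWL triangle at Q_m is MC(Q_m) − SMB(Q_m) = MEC(Q_m) = 22.4600.
DWL = ½ × 4.2139 × 22.4600 = 47.3221.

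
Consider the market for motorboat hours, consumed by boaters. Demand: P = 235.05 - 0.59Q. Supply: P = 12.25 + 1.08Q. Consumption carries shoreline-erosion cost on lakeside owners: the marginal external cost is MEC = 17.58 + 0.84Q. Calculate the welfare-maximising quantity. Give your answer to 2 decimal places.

Social marginal benefit = demand − MEC = 217.47 - 1.43Q.
Set SMB = MC: 217.47 - 1.43Q = 12.25 + 1.08Q → Q* = 81.7610.

Q* = 81.76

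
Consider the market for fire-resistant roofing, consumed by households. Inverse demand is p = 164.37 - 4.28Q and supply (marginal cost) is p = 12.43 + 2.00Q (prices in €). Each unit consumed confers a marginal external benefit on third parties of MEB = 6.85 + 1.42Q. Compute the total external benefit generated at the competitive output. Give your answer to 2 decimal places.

€581.34

Market equilibrium (private): 12.43 + 2.00Q = 164.37 - 4.28Q → Q_m = 24.1943.
Total external benefit = ∫₀^{Q_m} (6.85 + 1.42Q) dQ = 6.85×24.1943 + ½×1.42×24.1943² = 581.3395.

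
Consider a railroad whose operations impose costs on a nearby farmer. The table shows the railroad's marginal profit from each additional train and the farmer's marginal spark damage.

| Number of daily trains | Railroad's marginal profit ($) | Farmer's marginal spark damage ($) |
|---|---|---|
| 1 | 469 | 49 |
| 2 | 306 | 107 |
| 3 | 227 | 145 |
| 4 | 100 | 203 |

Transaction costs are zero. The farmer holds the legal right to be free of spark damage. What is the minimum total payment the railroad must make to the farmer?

Efficient level: marginal profit ≥ marginal spark damage through level 3, so k* = 3.
With the farmer holding the right, the railroad must at least compensate total damage at k*: 49 + 107 + 145 = 301.

$301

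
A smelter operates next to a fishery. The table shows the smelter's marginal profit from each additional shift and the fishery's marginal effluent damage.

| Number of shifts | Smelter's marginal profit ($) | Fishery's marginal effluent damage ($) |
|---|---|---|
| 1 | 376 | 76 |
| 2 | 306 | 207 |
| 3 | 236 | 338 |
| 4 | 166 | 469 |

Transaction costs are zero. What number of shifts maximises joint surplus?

Bargaining reaches the level where marginal profit last exceeds marginal effluent damage.
That holds through level 2 (306 ≥ 207) but not at 3 (236 < 338).

2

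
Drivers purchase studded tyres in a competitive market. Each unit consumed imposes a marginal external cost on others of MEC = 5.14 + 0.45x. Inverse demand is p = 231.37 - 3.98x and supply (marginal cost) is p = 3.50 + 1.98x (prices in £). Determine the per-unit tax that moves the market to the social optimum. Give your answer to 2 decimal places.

Social marginal benefit = demand − MEC = 226.23 - 4.43x.
Set SMB = MC: 226.23 - 4.43x = 3.50 + 1.98x → x* = 34.7473.
The Pigouvian tax equals MEC at x*: 5.14 + 0.45×34.7473 = 20.7763.

tax = £20.78 per unit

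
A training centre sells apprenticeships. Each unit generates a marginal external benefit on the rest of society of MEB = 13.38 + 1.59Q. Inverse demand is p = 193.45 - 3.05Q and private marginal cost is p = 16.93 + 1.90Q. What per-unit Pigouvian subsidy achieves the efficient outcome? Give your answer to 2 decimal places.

Social marginal cost = private MC − MEB = 3.55 + 0.31Q.
Set SMC = demand: 3.55 + 0.31Q = 193.45 - 3.05Q → Q* = 56.5179.
The Pigouvian subsidy equals MEB at Q*: 13.38 + 1.59×56.5179 = 103.2435.

subsidy = 103.24 per unit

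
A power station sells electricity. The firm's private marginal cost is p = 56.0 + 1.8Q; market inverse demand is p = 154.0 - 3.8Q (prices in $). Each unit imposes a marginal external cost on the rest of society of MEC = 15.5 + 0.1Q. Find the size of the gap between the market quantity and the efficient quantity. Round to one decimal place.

Market equilibrium (private): 56.0 + 1.8Q = 154.0 - 3.8Q → Q_m = 17.5000.
Social marginal cost = private MC + MEC = 71.5 + 1.9Q.
Set SMC = demand: 71.5 + 1.9Q = 154.0 - 3.8Q → Q* = 14.4737.
Gap = |17.5000 − 14.4737| = 3.0263.

3.0 units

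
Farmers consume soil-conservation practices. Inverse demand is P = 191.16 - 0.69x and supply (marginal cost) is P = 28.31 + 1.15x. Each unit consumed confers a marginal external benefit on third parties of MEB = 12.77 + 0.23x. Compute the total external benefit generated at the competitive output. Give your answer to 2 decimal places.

Market equilibrium (private): 28.31 + 1.15x = 191.16 - 0.69x → x_m = 88.5054.
Total external benefit = ∫₀^{x_m} (12.77 + 0.23x) dx = 12.77×88.5054 + ½×0.23×88.5054² = 2031.0326.

2031.03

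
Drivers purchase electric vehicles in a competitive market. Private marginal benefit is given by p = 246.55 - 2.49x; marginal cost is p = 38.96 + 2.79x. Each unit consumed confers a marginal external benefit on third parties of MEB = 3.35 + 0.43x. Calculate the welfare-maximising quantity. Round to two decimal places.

x* = 43.49

Social marginal benefit = demand + MEB = 249.90 - 2.06x.
Set SMB = MC: 249.90 - 2.06x = 38.96 + 2.79x → x* = 43.4928.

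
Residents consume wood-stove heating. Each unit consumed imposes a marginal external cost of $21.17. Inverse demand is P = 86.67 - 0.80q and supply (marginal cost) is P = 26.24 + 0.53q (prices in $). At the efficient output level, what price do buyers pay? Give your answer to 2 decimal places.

Social marginal benefit = demand − MEC = 65.50 - 0.80q.
Set SMB = MC: 65.50 - 0.80q = 26.24 + 0.53q → q* = 29.5188.
Consumer price on the demand curve at q*: 86.67 − 0.80×29.5188 = 63.0550.

P = $63.05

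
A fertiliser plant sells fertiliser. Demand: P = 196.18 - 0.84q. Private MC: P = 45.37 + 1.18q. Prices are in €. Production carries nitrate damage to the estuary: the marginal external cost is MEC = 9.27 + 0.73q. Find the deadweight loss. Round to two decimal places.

DWL = €739.40

Market equilibrium (private): 45.37 + 1.18q = 196.18 - 0.84q → q_m = 74.6584.
Social marginal cost = private MC + MEC = 54.64 + 1.91q.
Set SMC = demand: 54.64 + 1.91q = 196.18 - 0.84q → q* = 51.4691.
Height of the DWL triangle at q_m is SMC(q_m) − demand(q_m) = MEC(q_m) = 63.7706.
DWL = ½ × 23.1893 × 63.7706 = 739.3978.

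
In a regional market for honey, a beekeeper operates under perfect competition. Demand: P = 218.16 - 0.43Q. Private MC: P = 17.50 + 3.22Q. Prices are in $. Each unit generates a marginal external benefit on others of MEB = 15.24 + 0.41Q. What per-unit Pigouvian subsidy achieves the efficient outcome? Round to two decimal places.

Social marginal cost = private MC − MEB = 2.26 + 2.81Q.
Set SMC = demand: 2.26 + 2.81Q = 218.16 - 0.43Q → Q* = 66.6358.
The Pigouvian subsidy equals MEB at Q*: 15.24 + 0.41×66.6358 = 42.5607.

subsidy = $42.56 per unit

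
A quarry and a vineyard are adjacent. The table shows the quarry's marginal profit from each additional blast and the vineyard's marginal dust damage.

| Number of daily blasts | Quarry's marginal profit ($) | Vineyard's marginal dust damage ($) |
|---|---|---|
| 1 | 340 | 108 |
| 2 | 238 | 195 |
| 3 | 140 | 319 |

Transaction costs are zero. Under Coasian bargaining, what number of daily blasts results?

2

Bargaining reaches the level where marginal profit last exceeds marginal dust damage.
That holds through level 2 (238 ≥ 195) but not at 3 (140 < 319).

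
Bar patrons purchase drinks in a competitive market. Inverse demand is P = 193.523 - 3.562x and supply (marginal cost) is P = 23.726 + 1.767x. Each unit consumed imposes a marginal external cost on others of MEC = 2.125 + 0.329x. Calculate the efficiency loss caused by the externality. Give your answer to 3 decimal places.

DWL = 14.047

Market equilibrium (private): 23.726 + 1.767x = 193.523 - 3.562x → x_m = 31.8628.
Social marginal benefit = demand − MEC = 191.398 - 3.891x.
Set SMB = MC: 191.398 - 3.891x = 23.726 + 1.767x → x* = 29.6345.
The loss is the area between SMB and MC from x* to x_m; with linear curves that's a triangle of height MEC(x_m).
DWL = ½ × 2.2283 × 12.6079 = 14.0471.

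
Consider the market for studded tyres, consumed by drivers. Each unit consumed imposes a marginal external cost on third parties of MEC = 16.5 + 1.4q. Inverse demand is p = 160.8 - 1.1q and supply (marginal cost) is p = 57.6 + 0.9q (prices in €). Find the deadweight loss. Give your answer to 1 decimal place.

Market equilibrium (private): 57.6 + 0.9q = 160.8 - 1.1q → q_m = 51.6000.
Social marginal benefit = demand − MEC = 144.3 - 2.5q.
Set SMB = MC: 144.3 - 2.5q = 57.6 + 0.9q → q* = 25.5000.
Height of the DWL triangle at q_m is MC(q_m) − SMB(q_m) = MEC(q_m) = 88.7400.
DWL = ½ × 26.1000 × 88.7400 = 1158.0570.

DWL = €1158.1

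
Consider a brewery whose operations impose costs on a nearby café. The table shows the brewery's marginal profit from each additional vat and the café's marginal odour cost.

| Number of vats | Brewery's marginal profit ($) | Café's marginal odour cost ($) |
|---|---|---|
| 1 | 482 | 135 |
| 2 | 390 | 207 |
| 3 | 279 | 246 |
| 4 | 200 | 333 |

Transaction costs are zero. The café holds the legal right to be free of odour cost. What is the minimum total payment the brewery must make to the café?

Efficient level: marginal profit ≥ marginal odour cost through level 3, so k* = 3.
With the café holding the right, the brewery must at least compensate total damage at k*: 135 + 207 + 246 = 588.

$588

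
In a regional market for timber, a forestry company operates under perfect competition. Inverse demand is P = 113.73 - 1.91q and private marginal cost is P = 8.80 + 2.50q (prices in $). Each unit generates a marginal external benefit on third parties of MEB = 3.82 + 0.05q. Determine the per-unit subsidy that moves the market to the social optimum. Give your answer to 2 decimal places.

subsidy = $5.07 per unit

Social marginal cost = private MC − MEB = 4.98 + 2.45q.
Set SMC = demand: 4.98 + 2.45q = 113.73 - 1.91q → q* = 24.9427.
The Pigouvian subsidy equals MEB at q*: 3.82 + 0.05×24.9427 = 5.0671.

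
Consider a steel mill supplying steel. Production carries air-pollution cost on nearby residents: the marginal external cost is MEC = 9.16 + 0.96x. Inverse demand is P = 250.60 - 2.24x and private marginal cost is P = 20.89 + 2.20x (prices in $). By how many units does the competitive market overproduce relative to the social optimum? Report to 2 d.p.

10.89 units

Market equilibrium (private): 20.89 + 2.20x = 250.60 - 2.24x → x_m = 51.7365.
Social marginal cost = private MC + MEC = 30.05 + 3.16x.
Set SMC = demand: 30.05 + 3.16x = 250.60 - 2.24x → x* = 40.8426.
Gap = |51.7365 − 40.8426| = 10.8939.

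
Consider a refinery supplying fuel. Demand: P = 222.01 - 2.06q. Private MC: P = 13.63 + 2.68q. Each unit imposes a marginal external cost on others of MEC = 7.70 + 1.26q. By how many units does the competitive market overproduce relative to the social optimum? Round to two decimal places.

Market equilibrium (private): 13.63 + 2.68q = 222.01 - 2.06q → q_m = 43.9620.
Social marginal cost = private MC + MEC = 21.33 + 3.94q.
Set SMC = demand: 21.33 + 3.94q = 222.01 - 2.06q → q* = 33.4467.
Gap = |43.9620 − 33.4467| = 10.5153.

10.52 units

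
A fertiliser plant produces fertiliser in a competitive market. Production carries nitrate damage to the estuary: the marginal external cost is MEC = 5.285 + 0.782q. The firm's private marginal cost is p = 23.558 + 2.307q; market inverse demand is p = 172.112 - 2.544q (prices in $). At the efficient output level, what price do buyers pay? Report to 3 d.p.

P = $107.408

Social marginal cost = private MC + MEC = 28.843 + 3.089q.
Set SMC = demand: 28.843 + 3.089q = 172.112 - 2.544q → q* = 25.4339.
Consumer price on the demand curve at q*: 172.112 − 2.544×25.4339 = 107.4082.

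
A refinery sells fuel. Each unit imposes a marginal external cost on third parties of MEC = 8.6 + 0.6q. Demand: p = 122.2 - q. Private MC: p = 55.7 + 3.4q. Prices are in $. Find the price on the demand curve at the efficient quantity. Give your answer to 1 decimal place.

Social marginal cost = private MC + MEC = 64.3 + 4.0q.
Set SMC = demand: 64.3 + 4.0q = 122.2 - q → q* = 11.5800.
Consumer price on the demand curve at q*: 122.2 − 1.0×11.5800 = 110.6200.

P = $110.6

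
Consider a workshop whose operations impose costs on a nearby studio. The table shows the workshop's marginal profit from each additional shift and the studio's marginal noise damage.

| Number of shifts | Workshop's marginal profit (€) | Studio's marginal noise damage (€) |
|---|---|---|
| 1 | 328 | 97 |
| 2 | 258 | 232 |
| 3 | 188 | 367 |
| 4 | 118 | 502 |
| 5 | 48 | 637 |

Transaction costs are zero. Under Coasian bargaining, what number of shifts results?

2

Bargaining reaches the level where marginal profit last exceeds marginal noise damage.
That holds through level 2 (258 ≥ 232) but not at 3 (188 < 367).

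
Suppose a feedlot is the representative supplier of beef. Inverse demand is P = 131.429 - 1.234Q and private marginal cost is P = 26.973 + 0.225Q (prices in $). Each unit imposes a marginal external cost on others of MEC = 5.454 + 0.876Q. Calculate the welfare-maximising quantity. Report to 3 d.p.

Q* = 42.399

Social marginal cost = private MC + MEC = 32.427 + 1.101Q.
Set SMC = demand: 32.427 + 1.101Q = 131.429 - 1.234Q → Q* = 42.3991.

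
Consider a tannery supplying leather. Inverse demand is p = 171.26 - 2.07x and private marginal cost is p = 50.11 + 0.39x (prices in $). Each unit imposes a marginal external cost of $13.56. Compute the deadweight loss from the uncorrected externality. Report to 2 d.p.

DWL = $37.37

Market equilibrium (private): 50.11 + 0.39x = 171.26 - 2.07x → x_m = 49.2480.
Social marginal cost = private MC + MEC = 63.67 + 0.39x.
Set SMC = demand: 63.67 + 0.39x = 171.26 - 2.07x → x* = 43.7358.
The welfare-loss triangle has base |x_m − x*| and height MEC(x_m) (the vertical gap between SMC and demand is zero at x* and MEC at x_m).
DWL = ½ × 5.5122 × 13.5600 = 37.3727.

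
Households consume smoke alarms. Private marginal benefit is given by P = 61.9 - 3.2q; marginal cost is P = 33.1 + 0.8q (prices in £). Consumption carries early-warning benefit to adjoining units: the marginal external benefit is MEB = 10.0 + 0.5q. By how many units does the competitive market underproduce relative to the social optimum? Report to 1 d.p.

Market equilibrium (private): 33.1 + 0.8q = 61.9 - 3.2q → q_m = 7.2000.
Social marginal benefit = demand + MEB = 71.9 - 2.7q.
Set SMB = MC: 71.9 - 2.7q = 33.1 + 0.8q → q* = 11.0857.
Gap = |7.2000 − 11.0857| = 3.8857.

3.9 units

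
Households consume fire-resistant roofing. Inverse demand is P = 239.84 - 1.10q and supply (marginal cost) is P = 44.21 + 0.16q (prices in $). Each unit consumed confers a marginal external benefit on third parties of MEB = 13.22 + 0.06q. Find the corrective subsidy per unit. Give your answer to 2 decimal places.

subsidy = $23.66 per unit

Social marginal benefit = demand + MEB = 253.06 - 1.04q.
Set SMB = MC: 253.06 - 1.04q = 44.21 + 0.16q → q* = 174.0417.
The Pigouvian subsidy equals MEB at q*: 13.22 + 0.06×174.0417 = 23.6625.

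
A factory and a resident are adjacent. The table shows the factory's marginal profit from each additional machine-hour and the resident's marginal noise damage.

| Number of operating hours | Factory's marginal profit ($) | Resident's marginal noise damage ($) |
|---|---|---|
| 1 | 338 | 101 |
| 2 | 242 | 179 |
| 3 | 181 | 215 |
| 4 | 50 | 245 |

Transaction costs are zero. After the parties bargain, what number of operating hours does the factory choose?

2

Bargaining reaches the level where marginal profit last exceeds marginal noise damage.
That holds through level 2 (242 ≥ 179) but not at 3 (181 < 215).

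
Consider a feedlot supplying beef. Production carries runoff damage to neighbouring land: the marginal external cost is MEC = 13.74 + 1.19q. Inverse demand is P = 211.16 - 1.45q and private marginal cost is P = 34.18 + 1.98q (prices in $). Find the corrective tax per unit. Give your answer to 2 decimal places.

Social marginal cost = private MC + MEC = 47.92 + 3.17q.
Set SMC = demand: 47.92 + 3.17q = 211.16 - 1.45q → q* = 35.3333.
The Pigouvian tax equals MEC at q*: 13.74 + 1.19×35.3333 = 55.7866.

tax = $55.79 per unit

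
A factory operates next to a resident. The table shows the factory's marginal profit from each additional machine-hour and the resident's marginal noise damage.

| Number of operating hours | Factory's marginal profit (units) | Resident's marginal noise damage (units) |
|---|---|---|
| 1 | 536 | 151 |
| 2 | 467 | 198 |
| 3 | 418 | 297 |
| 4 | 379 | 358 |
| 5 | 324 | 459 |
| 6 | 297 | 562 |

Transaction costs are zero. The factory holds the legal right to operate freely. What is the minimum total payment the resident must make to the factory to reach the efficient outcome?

Left alone the factory would choose level 6 (marginal profit stays positive).
Efficient level: k* = 4 (marginal profit ≥ marginal noise damage through 4).
The resident must at least cover the factory's forgone profit from cutting 6→4: 324 + 297 = 621.

621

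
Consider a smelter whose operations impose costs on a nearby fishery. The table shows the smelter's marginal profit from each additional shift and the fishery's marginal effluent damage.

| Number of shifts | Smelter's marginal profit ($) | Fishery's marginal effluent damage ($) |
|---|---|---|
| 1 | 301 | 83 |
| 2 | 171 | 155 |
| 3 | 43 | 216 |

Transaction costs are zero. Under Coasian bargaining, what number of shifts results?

Bargaining reaches the level where marginal profit last exceeds marginal effluent damage.
That holds through level 2 (171 ≥ 155) but not at 3 (43 < 216).

2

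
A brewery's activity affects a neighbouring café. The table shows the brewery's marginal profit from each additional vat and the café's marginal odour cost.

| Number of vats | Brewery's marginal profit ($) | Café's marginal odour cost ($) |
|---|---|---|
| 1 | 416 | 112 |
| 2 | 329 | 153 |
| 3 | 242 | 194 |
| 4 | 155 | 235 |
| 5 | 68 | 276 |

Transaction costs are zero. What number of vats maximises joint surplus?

Bargaining reaches the level where marginal profit last exceeds marginal odour cost.
That holds through level 3 (242 ≥ 194) but not at 4 (155 < 235).

3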